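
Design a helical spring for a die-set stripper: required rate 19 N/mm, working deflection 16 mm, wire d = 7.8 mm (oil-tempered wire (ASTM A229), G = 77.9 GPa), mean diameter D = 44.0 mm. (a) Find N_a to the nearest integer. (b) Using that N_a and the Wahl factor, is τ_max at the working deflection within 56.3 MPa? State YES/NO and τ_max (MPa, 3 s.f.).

N_a = Gd⁴/(8D³k) = (77.9×10³)(7.8⁴)/(8·44.0³·19) = 22.27 → N_a = 22
Actual rate k = Gd⁴/(8D³·22) = 19.233 N/mm
Working load F = kδ = 19.233·16 = 307.73 N
C = 44.0/7.8 = 5.6410; K_W = (4C−1)/(4C−4)+0.615/C = 1.2706
τ_max = K_W·8FD/(πd³) = 1.2706·72.656 = 92.319 MPa
τ_max > 56.3 MPa → exceeds allowable

(a) 22 coils; (b) NO, τ_max = 92.3 MPa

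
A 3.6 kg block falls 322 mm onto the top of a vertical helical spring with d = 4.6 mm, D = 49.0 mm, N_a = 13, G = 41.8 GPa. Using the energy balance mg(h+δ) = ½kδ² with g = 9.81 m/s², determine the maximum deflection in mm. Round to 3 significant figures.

147 mm

k = Gd⁴/(8D³N_a) = (41.8×10³)(4.6⁴)/(8·49.0³·13) = 1.5296 N/mm
W = mg = 3.6 × 9.81 = 35.316 N
½kδ² − Wδ − Wh = 0 → δ = (W + √(W² + 2kWh))/k
δ = (35.316 + √(1247.2 + 34789.1))/1.5296 = (35.316 + 189.83)/1.5296 = 147.19 mm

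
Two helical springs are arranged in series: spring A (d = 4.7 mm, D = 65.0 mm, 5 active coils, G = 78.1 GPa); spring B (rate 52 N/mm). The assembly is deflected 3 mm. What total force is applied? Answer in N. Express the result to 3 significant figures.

k_A = Gd⁴/(8D³N_a) = (78.1×10³)(4.7⁴)/(8·65.0³·5) = 3.4693 N/mm
Series: 1/k_eq = 1/3.4693 + 1/52 = 0.30747; k_eq = 3.2523 N/mm
F = k_eq·δ = 3.2523·3 = 9.757 N

9.76 N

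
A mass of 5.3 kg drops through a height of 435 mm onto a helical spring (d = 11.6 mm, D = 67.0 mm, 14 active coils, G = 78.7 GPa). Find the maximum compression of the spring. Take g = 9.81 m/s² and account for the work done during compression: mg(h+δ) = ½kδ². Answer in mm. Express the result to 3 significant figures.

34.0 mm

k = Gd⁴/(8D³N_a) = (78.7×10³)(11.6⁴)/(8·67.0³·14) = 42.302 N/mm
W = mg = 5.3 × 9.81 = 51.993 N
½kδ² − Wδ − Wh = 0 → δ = (W + √(W² + 2kWh))/k
δ = (51.993 + √(2703.3 + 1.9135e+06))/42.302 = (51.993 + 1384.3)/42.302 = 33.952 mm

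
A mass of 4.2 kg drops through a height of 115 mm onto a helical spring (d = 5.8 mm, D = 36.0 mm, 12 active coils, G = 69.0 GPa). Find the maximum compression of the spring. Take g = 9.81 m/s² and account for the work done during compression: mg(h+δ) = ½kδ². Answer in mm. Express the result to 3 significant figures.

25.8 mm

k = Gd⁴/(8D³N_a) = (69.0×10³)(5.8⁴)/(8·36.0³·12) = 17.433 N/mm
W = mg = 4.2 × 9.81 = 41.202 N
½kδ² − Wδ − Wh = 0 → δ = (W + √(W² + 2kWh))/k
δ = (41.202 + √(1697.6 + 165207))/17.433 = (41.202 + 408.54)/17.433 = 25.798 mm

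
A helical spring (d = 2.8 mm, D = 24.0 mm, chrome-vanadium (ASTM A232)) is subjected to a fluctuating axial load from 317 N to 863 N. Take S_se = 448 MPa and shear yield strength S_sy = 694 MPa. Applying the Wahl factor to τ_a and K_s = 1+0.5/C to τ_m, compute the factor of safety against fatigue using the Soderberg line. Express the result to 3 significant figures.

C = D/d = 24.0/2.8 = 8.5714; K_W = (4C−1)/(4C−4)+0.615/C = 1.1708; K_s = 1+0.5/C = 1.0583
F_a = (F_max−F_min)/2 = 273 N; F_m = (F_max+F_min)/2 = 590 N
τ_a = K_W·8F_aD/(πd³) = 1.1708 × 760.05 = 889.87 MPa
τ_m = K_s·8F_mD/(πd³) = 1.0583 × 1642.6 = 1738.4 MPa
Soderberg: 1/n_f = τ_a/S_se + τ_m/S_sy = 889.87/448 + 1738.4/694 = 1.98631 + 2.50491 = 4.4912
n_f = 1/4.4912 = 0.2227

0.223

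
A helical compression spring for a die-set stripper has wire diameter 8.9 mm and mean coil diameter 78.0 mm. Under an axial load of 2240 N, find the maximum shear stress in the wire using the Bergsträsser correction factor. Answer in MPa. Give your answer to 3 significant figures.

730 MPa

Spring index C = D/d = 78.0/8.9 = 8.7640
K_B = (4C+2)/(4C−3) = 37.056/32.056 = 1.1560
τ₀ = 8FD/(πd³) = 8·2240·78.0/(π·8.9³) = 1.39776e+06/2214.7 = 631.12 MPa
τ_max = K·τ₀ = 1.1560 × 631.12 = 729.56 MPa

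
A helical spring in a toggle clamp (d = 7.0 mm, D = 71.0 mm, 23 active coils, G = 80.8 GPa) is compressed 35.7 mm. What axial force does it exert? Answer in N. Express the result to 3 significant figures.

105 N

k = Gd⁴/(8D³N_a) = (80.8×10³)(7.0⁴)/(8·71.0³·23) = 2.9459 N/mm
F = k·δ = 2.9459 × 35.7 = 105.17 N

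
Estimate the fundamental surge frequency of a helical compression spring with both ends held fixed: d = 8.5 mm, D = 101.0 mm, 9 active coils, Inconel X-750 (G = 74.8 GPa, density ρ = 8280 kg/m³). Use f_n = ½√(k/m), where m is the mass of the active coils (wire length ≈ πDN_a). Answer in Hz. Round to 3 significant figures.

31.3 Hz

k = Gd⁴/(8D³N_a) = (74.8×10³)(8.5⁴)/(8·101.0³·9) = 5.2636 N/mm = 5263.6 N/m
Wire length L = πDN_a = π·101.0·9 = 2855.7 mm
m = ρ·(πd²/4)·L = 8280 × 56.745×10⁻⁶ m² × 2.8557 m = 1.3418 kg
f_n = ½√(k/m) = 0.5·√(5263.6/1.3418) = 0.5·√(3922.9) = 31.317 Hz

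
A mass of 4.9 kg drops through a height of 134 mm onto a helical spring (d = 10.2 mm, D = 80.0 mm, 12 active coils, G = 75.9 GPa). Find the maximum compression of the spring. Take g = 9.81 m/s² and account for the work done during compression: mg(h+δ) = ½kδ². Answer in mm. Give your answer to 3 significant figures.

30.8 mm

k = Gd⁴/(8D³N_a) = (75.9×10³)(10.2⁴)/(8·80.0³·12) = 16.715 N/mm
W = mg = 4.9 × 9.81 = 48.069 N
½kδ² − Wδ − Wh = 0 → δ = (W + √(W² + 2kWh))/k
δ = (48.069 + √(2310.6 + 215328))/16.715 = (48.069 + 466.52)/16.715 = 30.786 mm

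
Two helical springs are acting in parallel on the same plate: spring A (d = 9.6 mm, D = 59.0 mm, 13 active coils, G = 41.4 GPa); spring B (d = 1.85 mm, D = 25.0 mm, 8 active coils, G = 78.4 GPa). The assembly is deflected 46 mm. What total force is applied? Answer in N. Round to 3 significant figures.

800 N

k_A = Gd⁴/(8D³N_a) = (41.4×10³)(9.6⁴)/(8·59.0³·13) = 16.463 N/mm
k_B = Gd⁴/(8D³N_a) = (78.4×10³)(1.85⁴)/(8·25.0³·8) = 0.91834 N/mm
Parallel: k_eq = 16.463 + 0.91834 = 17.381 N/mm
F = k_eq·δ = 17.381·46 = 799.52 N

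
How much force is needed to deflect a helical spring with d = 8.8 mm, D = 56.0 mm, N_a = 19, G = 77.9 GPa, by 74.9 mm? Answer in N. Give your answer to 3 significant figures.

1310 N

k = Gd⁴/(8D³N_a) = (77.9×10³)(8.8⁴)/(8·56.0³·19) = 17.501 N/mm
F = k·δ = 17.501 × 74.9 = 1310.8 N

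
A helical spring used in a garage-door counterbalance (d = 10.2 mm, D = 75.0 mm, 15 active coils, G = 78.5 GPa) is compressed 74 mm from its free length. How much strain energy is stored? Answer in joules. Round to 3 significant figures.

k = Gd⁴/(8D³N_a) = (78.5×10³)(10.2⁴)/(8·75.0³·15) = 16.784 N/mm
U = ½kδ² = 0.5 × 16.784 × 74² = 45956 N·mm = 45.956 J

46.0 J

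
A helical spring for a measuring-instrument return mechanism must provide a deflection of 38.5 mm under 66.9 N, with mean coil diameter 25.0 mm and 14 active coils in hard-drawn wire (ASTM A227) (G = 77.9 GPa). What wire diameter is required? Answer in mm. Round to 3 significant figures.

Required rate k = F/δ = 66.9/38.5 = 1.7377 N/mm
d = (8D³N_a·k / G)^(1/4) = (8·25.0³·14·1.7377 / (77.9×10³))^0.25
  = (39.036)^0.25 = 2.4996 mm

2.50 mm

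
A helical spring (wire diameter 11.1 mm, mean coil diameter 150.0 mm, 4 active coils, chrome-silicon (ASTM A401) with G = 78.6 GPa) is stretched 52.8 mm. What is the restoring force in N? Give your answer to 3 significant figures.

k = Gd⁴/(8D³N_a) = (78.6×10³)(11.1⁴)/(8·150.0³·4) = 11.048 N/mm
F = k·δ = 11.048 × 52.8 = 583.34 N

583 N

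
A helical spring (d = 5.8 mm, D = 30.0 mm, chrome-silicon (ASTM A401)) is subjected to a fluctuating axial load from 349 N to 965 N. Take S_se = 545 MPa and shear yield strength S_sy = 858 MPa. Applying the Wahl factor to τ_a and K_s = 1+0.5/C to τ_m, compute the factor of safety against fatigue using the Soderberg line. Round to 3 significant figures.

C = D/d = 30.0/5.8 = 5.1724; K_W = (4C−1)/(4C−4)+0.615/C = 1.2987; K_s = 1+0.5/C = 1.0967
F_a = (F_max−F_min)/2 = 308 N; F_m = (F_max+F_min)/2 = 657 N
τ_a = K_W·8F_aD/(πd³) = 1.2987 × 120.59 = 156.61 MPa
τ_m = K_s·8F_mD/(πd³) = 1.0967 × 257.24 = 282.11 MPa
Soderberg: 1/n_f = τ_a/S_se + τ_m/S_sy = 156.61/545 + 282.11/858 = 0.28736 + 0.32880 = 0.61616
n_f = 1/0.61616 = 1.623

1.62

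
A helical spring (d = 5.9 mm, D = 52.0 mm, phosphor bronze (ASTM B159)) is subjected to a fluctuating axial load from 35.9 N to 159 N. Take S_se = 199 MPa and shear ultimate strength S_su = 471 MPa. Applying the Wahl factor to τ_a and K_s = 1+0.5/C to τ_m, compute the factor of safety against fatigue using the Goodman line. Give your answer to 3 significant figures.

C = D/d = 52.0/5.9 = 8.8136; K_W = (4C−1)/(4C−4)+0.615/C = 1.1658; K_s = 1+0.5/C = 1.0567
F_a = (F_max−F_min)/2 = 61.55 N; F_m = (F_max+F_min)/2 = 97.45 N
τ_a = K_W·8F_aD/(πd³) = 1.1658 × 39.684 = 46.262 MPa
τ_m = K_s·8F_mD/(πd³) = 1.0567 × 62.83 = 66.395 MPa
Goodman: 1/n_f = τ_a/S_se + τ_m/S_su = 46.262/199 + 66.395/471 = 0.23247 + 0.14097 = 0.37344
n_f = 1/0.37344 = 2.678

2.68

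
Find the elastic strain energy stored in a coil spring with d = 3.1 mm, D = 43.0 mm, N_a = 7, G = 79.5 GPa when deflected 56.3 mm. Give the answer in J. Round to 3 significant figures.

k = Gd⁴/(8D³N_a) = (79.5×10³)(3.1⁴)/(8·43.0³·7) = 1.649 N/mm
U = ½kδ² = 0.5 × 1.649 × 56.3² = 2613.4 N·mm = 2.6134 J

2.61 J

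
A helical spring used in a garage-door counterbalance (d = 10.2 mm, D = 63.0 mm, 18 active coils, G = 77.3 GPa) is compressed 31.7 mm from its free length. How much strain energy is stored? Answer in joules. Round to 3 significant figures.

11.7 J

k = Gd⁴/(8D³N_a) = (77.3×10³)(10.2⁴)/(8·63.0³·18) = 23.238 N/mm
U = ½kδ² = 0.5 × 23.238 × 31.7² = 11676 N·mm = 11.676 J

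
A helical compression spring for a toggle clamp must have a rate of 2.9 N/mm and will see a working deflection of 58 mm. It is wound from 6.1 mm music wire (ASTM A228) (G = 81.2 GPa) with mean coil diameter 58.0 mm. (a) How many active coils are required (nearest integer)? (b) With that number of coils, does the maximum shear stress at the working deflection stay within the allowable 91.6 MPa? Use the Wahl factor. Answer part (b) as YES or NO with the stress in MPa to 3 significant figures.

N_a = Gd⁴/(8D³k) = (81.2×10³)(6.1⁴)/(8·58.0³·2.9) = 24.84 → N_a = 25
Actual rate k = Gd⁴/(8D³·25) = 2.8811 N/mm
Working load F = kδ = 2.8811·58 = 167.1 N
C = 58.0/6.1 = 9.5082; K_W = (4C−1)/(4C−4)+0.615/C = 1.1528
τ_max = K_W·8FD/(πd³) = 1.1528·108.73 = 125.35 MPa
τ_max > 91.6 MPa → exceeds allowable

(a) 25 coils; (b) NO, τ_max = 125 MPa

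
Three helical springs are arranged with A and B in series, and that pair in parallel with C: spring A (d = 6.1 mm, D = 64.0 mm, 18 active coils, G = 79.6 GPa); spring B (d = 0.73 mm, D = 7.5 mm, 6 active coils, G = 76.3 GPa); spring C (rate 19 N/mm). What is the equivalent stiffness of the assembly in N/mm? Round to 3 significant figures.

k_A = Gd⁴/(8D³N_a) = (79.6×10³)(6.1⁴)/(8·64.0³·18) = 2.9196 N/mm
k_B = Gd⁴/(8D³N_a) = (76.3×10³)(0.73⁴)/(8·7.5³·6) = 1.07 N/mm
Springs A,B series: k_AB = 1/(1/2.9196+1/1.07) = 0.78304 N/mm; parallel with C: k_eq = 0.78304+19 = 19.783 N/mm

19.8 N/mm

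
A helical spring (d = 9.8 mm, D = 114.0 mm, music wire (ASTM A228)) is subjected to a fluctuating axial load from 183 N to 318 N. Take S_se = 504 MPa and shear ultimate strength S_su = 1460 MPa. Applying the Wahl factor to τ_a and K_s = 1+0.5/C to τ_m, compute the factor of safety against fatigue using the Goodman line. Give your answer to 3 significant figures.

C = D/d = 114.0/9.8 = 11.6327; K_W = (4C−1)/(4C−4)+0.615/C = 1.1234; K_s = 1+0.5/C = 1.0430
F_a = (F_max−F_min)/2 = 67.5 N; F_m = (F_max+F_min)/2 = 250.5 N
τ_a = K_W·8F_aD/(πd³) = 1.1234 × 20.82 = 23.389 MPa
τ_m = K_s·8F_mD/(πd³) = 1.0430 × 77.264 = 80.584 MPa
Goodman: 1/n_f = τ_a/S_se + τ_m/S_su = 23.389/504 + 80.584/1460 = 0.04641 + 0.05519 = 0.1016
n_f = 1/0.1016 = 9.842

9.84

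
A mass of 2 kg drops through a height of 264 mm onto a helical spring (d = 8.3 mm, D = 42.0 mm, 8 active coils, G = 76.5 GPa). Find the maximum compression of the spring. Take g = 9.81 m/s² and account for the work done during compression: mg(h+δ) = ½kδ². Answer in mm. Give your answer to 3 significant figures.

k = Gd⁴/(8D³N_a) = (76.5×10³)(8.3⁴)/(8·42.0³·8) = 76.568 N/mm
W = mg = 2 × 9.81 = 19.62 N
½kδ² − Wδ − Wh = 0 → δ = (W + √(W² + 2kWh))/k
δ = (19.62 + √(384.94 + 793193))/76.568 = (19.62 + 890.83)/76.568 = 11.891 mm

11.9 mm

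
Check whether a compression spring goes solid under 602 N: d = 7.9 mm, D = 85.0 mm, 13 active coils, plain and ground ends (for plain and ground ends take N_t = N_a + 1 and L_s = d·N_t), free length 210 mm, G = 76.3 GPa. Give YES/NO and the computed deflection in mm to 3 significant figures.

k = Gd⁴/(8D³N_a) = (76.3×10³)(7.9⁴)/(8·85.0³·13) = 4.6531 N/mm
N_t = 14; L_s = 7.9·14 = 110.6 mm; δ_solid = L₀ − L_s = 210 − 110.6 = 99.4 mm
δ = F/k = 602/4.6531 = 129.38 mm
δ ≥ δ_solid → spring goes solid

YES, δ = 129 mm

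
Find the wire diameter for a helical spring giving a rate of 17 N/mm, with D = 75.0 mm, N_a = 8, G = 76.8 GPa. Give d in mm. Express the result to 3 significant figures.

8.79 mm

d = (8D³N_a·k / G)^(1/4) = (8·75.0³·8·17 / (76.8×10³))^0.25
  = (5976.6)^0.25 = 8.7925 mm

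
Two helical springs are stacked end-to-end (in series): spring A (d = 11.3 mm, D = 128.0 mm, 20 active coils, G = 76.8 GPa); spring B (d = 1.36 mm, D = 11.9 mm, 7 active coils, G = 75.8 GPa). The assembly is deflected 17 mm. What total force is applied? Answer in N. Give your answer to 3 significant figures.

k_A = Gd⁴/(8D³N_a) = (76.8×10³)(11.3⁴)/(8·128.0³·20) = 3.7319 N/mm
k_B = Gd⁴/(8D³N_a) = (75.8×10³)(1.36⁴)/(8·11.9³·7) = 2.7479 N/mm
Series: 1/k_eq = 1/3.7319 + 1/2.7479 = 0.63188; k_eq = 1.5826 N/mm
F = k_eq·δ = 1.5826·17 = 26.904 N

26.9 N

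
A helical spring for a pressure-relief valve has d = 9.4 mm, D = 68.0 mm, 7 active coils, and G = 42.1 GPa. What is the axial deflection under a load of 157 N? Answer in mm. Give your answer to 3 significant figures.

8.41 mm

k = Gd⁴/(8D³N_a) = (42.1×10³)(9.4⁴)/(8·68.0³·7) = 18.667 N/mm
δ = F/k = 157 / 18.667 = 8.4105 mm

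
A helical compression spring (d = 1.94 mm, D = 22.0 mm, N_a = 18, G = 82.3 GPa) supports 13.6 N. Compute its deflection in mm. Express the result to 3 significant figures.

k = Gd⁴/(8D³N_a) = (82.3×10³)(1.94⁴)/(8·22.0³·18) = 0.76028 N/mm
δ = F/k = 13.6 / 0.76028 = 17.888 mm

17.9 mm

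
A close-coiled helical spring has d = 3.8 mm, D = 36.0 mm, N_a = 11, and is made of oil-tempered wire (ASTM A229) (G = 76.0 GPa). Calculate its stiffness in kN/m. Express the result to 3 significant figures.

3.86 kN/m

k = Gd⁴/(8D³N_a) = (76.0×10³ × 3.8⁴) / (8 × 36.0³ × 11)
  = 1.5847e+07 / 4.10573e+06 = 3.8597 N/mm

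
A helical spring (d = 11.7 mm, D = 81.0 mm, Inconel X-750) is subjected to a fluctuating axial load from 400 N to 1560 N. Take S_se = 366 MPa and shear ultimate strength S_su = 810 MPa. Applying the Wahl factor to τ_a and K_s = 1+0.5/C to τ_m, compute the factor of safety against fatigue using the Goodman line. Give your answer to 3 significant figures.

2.41

C = D/d = 81.0/11.7 = 6.9231; K_W = (4C−1)/(4C−4)+0.615/C = 1.2155; K_s = 1+0.5/C = 1.0722
F_a = (F_max−F_min)/2 = 580 N; F_m = (F_max+F_min)/2 = 980 N
τ_a = K_W·8F_aD/(πd³) = 1.2155 × 74.696 = 90.789 MPa
τ_m = K_s·8F_mD/(πd³) = 1.0722 × 126.21 = 135.33 MPa
Goodman: 1/n_f = τ_a/S_se + τ_m/S_su = 90.789/366 + 135.33/810 = 0.24806 + 0.16707 = 0.41513
n_f = 1/0.41513 = 2.409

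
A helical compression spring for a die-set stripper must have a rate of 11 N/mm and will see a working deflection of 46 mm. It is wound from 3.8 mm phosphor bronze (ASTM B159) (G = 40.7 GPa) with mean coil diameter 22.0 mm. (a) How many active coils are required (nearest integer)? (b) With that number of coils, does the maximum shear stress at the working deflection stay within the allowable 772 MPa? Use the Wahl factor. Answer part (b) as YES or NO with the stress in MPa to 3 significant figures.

(a) 9 coils; (b) YES, τ_max = 657 MPa

N_a = Gd⁴/(8D³k) = (40.7×10³)(3.8⁴)/(8·22.0³·11) = 9.057 → N_a = 9
Actual rate k = Gd⁴/(8D³·9) = 11.07 N/mm
Working load F = kδ = 11.07·46 = 509.2 N
C = 22.0/3.8 = 5.7895; K_W = (4C−1)/(4C−4)+0.615/C = 1.2628
τ_max = K_W·8FD/(πd³) = 1.2628·519.87 = 656.51 MPa
τ_max ≤ 772 MPa → acceptable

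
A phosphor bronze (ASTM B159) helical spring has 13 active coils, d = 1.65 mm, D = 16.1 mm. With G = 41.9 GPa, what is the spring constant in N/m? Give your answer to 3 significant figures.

716 N/m

k = Gd⁴/(8D³N_a) = (41.9×10³ × 1.65⁴) / (8 × 16.1³ × 13)
  = 310563 / 434021 = 0.71555 N/mm = 715.55 N/m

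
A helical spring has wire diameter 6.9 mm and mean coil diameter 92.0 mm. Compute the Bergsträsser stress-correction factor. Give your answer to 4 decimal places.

C = D/d = 92.0/6.9 = 13.3333
K_B = (4C+2)/(4C−3) = 55.333/50.333 = 1.0993

1.0993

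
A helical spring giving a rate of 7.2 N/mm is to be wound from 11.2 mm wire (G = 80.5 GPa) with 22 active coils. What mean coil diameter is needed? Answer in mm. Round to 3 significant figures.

D = (Gd⁴/(8N_a·k))^(1/3) = (80.5×10³·11.2⁴/(8·22·7.2))^(1/3)
  = (999592)^(1/3) = 99.9864 mm

100 mm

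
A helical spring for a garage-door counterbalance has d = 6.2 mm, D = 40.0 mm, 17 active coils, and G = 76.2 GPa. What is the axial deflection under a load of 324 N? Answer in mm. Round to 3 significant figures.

k = Gd⁴/(8D³N_a) = (76.2×10³)(6.2⁴)/(8·40.0³·17) = 12.936 N/mm
δ = F/k = 324 / 12.936 = 25.046 mm

25.0 mm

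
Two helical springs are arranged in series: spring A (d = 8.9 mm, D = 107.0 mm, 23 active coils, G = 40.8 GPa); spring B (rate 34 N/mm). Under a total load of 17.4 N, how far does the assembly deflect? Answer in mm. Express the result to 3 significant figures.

k_A = Gd⁴/(8D³N_a) = (40.8×10³)(8.9⁴)/(8·107.0³·23) = 1.1357 N/mm
Series: 1/k_eq = 1/1.1357 + 1/34 = 0.90995; k_eq = 1.099 N/mm
δ = F/k_eq = 17.4/1.099 = 15.833 mm

15.8 mm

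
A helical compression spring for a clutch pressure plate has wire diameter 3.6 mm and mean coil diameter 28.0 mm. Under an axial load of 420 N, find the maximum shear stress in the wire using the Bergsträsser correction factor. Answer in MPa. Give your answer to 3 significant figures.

Spring index C = D/d = 28.0/3.6 = 7.7778
K_B = (4C+2)/(4C−3) = 33.111/28.111 = 1.1779
τ₀ = 8FD/(πd³) = 8·420·28.0/(π·3.6³) = 94080/146.57 = 641.86 MPa
τ_max = K·τ₀ = 1.1779 × 641.86 = 756.02 MPa

756 MPa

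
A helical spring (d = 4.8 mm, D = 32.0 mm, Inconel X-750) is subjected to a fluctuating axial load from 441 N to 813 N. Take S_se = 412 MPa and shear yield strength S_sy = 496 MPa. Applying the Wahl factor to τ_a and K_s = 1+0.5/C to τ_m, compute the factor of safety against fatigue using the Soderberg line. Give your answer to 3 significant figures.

C = D/d = 32.0/4.8 = 6.6667; K_W = (4C−1)/(4C−4)+0.615/C = 1.2246; K_s = 1+0.5/C = 1.0750
F_a = (F_max−F_min)/2 = 186 N; F_m = (F_max+F_min)/2 = 627 N
τ_a = K_W·8F_aD/(πd³) = 1.2246 × 137.05 = 167.83 MPa
τ_m = K_s·8F_mD/(πd³) = 1.0750 × 461.99 = 496.64 MPa
Soderberg: 1/n_f = τ_a/S_se + τ_m/S_sy = 167.83/412 + 496.64/496 = 0.40736 + 1.00129 = 1.4087
n_f = 1/1.4087 = 0.7099

0.710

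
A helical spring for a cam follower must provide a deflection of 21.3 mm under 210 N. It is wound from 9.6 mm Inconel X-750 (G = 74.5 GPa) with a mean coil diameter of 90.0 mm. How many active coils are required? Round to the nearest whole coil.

Required rate k = F/δ = 210/21.3 = 9.8592 N/mm
N_a = Gd⁴/(8D³k) = (74.5×10³ × 9.6⁴)/(8 × 90.0³ × 9.8592)
    = 6.32763e+08 / 5.74986e+07 = 11 → 11 coils

11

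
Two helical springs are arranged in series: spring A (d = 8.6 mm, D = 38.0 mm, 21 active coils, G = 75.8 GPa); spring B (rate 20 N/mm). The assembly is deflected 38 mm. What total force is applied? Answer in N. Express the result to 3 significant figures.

526 N

k_A = Gd⁴/(8D³N_a) = (75.8×10³)(8.6⁴)/(8·38.0³·21) = 44.978 N/mm
Series: 1/k_eq = 1/44.978 + 1/20 = 0.072233; k_eq = 13.844 N/mm
F = k_eq·δ = 13.844·38 = 526.08 N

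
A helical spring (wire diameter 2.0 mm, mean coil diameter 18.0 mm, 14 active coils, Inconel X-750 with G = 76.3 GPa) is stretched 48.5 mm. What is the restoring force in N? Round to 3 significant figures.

90.6 N

k = Gd⁴/(8D³N_a) = (76.3×10³)(2.0⁴)/(8·18.0³·14) = 1.869 N/mm
F = k·δ = 1.869 × 48.5 = 90.646 N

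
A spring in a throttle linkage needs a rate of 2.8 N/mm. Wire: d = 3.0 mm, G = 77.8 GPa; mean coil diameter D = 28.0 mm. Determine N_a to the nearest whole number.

N_a = Gd⁴/(8D³k) = (77.8×10³ × 3.0⁴)/(8 × 28.0³ × 2.8)
    = 6.3018e+06 / 491725 = 12.82 → 13 coils

13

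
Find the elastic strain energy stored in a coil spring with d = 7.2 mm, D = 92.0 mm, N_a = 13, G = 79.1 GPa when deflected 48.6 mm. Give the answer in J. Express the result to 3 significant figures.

3.10 J

k = Gd⁴/(8D³N_a) = (79.1×10³)(7.2⁴)/(8·92.0³·13) = 2.6249 N/mm
U = ½kδ² = 0.5 × 2.6249 × 48.6² = 3099.9 N·mm = 3.0999 J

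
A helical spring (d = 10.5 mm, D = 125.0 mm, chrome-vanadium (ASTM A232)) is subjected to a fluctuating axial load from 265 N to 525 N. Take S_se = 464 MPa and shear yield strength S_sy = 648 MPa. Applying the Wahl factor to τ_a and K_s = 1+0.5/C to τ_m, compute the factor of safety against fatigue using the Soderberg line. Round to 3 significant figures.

C = D/d = 125.0/10.5 = 11.9048; K_W = (4C−1)/(4C−4)+0.615/C = 1.1204; K_s = 1+0.5/C = 1.0420
F_a = (F_max−F_min)/2 = 130 N; F_m = (F_max+F_min)/2 = 395 N
τ_a = K_W·8F_aD/(πd³) = 1.1204 × 35.746 = 40.051 MPa
τ_m = K_s·8F_mD/(πd³) = 1.0420 × 108.61 = 113.17 MPa
Soderberg: 1/n_f = τ_a/S_se + τ_m/S_sy = 40.051/464 + 113.17/648 = 0.08632 + 0.17465 = 0.26097
n_f = 1/0.26097 = 3.832

3.83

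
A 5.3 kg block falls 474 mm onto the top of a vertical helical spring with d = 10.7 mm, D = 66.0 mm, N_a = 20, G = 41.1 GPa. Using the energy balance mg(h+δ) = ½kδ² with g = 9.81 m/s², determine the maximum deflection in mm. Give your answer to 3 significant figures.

69.5 mm

k = Gd⁴/(8D³N_a) = (41.1×10³)(10.7⁴)/(8·66.0³·20) = 11.712 N/mm
W = mg = 5.3 × 9.81 = 51.993 N
½kδ² − Wδ − Wh = 0 → δ = (W + √(W² + 2kWh))/k
δ = (51.993 + √(2703.3 + 577269))/11.712 = (51.993 + 761.56)/11.712 = 69.464 mm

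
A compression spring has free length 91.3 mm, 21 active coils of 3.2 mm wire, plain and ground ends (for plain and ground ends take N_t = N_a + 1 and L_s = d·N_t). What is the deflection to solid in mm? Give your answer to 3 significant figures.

N_t = 22; L_s = 3.2·22 = 70.4 mm
δ_solid = L₀ − L_s = 91.3 − 70.4 = 20.9 mm

20.9 mm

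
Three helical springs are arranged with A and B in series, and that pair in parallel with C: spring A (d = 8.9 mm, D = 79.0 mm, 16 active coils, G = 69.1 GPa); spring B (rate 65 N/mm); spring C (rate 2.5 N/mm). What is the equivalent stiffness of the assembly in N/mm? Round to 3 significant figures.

k_A = Gd⁴/(8D³N_a) = (69.1×10³)(8.9⁴)/(8·79.0³·16) = 6.8698 N/mm
Springs A,B series: k_AB = 1/(1/6.8698+1/65) = 6.2132 N/mm; parallel with C: k_eq = 6.2132+2.5 = 8.7132 N/mm

8.71 N/mm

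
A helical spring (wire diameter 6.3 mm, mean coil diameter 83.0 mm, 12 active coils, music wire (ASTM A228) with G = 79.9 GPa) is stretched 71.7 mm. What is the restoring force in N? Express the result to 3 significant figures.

k = Gd⁴/(8D³N_a) = (79.9×10³)(6.3⁴)/(8·83.0³·12) = 2.293 N/mm
F = k·δ = 2.293 × 71.7 = 164.41 N

164 N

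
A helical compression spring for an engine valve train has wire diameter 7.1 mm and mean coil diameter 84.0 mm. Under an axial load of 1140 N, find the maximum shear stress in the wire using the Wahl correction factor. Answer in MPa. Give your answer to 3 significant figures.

Spring index C = D/d = 84.0/7.1 = 11.8310
K_W = (4C−1)/(4C−4) + 0.615/C = 46.324/43.324 + 0.0520 = 1.1212
τ₀ = 8FD/(πd³) = 8·1140·84.0/(π·7.1³) = 766080/1124.4 = 681.32 MPa
τ_max = K·τ₀ = 1.1212 × 681.32 = 763.91 MPa

764 MPa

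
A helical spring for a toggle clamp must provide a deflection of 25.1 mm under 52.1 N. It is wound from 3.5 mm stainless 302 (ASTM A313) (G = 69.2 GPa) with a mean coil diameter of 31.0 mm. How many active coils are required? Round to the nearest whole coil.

21

Required rate k = F/δ = 52.1/25.1 = 2.0757 N/mm
N_a = Gd⁴/(8D³k) = (69.2×10³ × 3.5⁴)/(8 × 31.0³ × 2.0757)
    = 1.03843e+07 / 494697 = 20.99 → 21 coils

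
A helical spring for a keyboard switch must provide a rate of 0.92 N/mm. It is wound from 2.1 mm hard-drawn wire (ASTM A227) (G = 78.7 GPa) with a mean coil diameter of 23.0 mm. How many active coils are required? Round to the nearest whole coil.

N_a = Gd⁴/(8D³k) = (78.7×10³ × 2.1⁴)/(8 × 23.0³ × 0.92)
    = 1.53057e+06 / 89549.1 = 17.09 → 17 coils

17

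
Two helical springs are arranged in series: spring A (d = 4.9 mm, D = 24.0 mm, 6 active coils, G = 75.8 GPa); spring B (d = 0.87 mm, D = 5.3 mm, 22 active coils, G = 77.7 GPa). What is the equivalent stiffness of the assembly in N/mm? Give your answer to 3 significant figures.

1.66 N/mm

k_A = Gd⁴/(8D³N_a) = (75.8×10³)(4.9⁴)/(8·24.0³·6) = 65.853 N/mm
k_B = Gd⁴/(8D³N_a) = (77.7×10³)(0.87⁴)/(8·5.3³·22) = 1.6989 N/mm
Series: 1/k_eq = 1/65.853 + 1/1.6989 = 0.60382; k_eq = 1.6561 N/mm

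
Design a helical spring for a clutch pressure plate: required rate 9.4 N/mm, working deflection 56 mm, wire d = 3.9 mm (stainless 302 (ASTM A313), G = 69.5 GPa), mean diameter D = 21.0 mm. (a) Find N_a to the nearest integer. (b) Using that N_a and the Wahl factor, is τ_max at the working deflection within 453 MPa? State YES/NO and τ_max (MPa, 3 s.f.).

N_a = Gd⁴/(8D³k) = (69.5×10³)(3.9⁴)/(8·21.0³·9.4) = 23.09 → N_a = 23
Actual rate k = Gd⁴/(8D³·23) = 9.4356 N/mm
Working load F = kδ = 9.4356·56 = 528.39 N
C = 21.0/3.9 = 5.3846; K_W = (4C−1)/(4C−4)+0.615/C = 1.2853
τ_max = K_W·8FD/(πd³) = 1.2853·476.34 = 612.23 MPa
τ_max > 453 MPa → exceeds allowable

(a) 23 coils; (b) NO, τ_max = 612 MPa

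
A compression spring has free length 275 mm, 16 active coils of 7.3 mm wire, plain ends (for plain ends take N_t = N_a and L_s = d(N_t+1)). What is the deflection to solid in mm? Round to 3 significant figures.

N_t = 16; L_s = 7.3·17 = 124.1 mm
δ_solid = L₀ − L_s = 275 − 124.1 = 150.9 mm

151 mm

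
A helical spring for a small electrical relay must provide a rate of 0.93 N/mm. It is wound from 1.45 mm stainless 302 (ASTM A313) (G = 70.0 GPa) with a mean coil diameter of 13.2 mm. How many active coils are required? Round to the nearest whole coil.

N_a = Gd⁴/(8D³k) = (70.0×10³ × 1.45⁴)/(8 × 13.2³ × 0.93)
    = 309435 / 17111.8 = 18.08 → 18 coils

18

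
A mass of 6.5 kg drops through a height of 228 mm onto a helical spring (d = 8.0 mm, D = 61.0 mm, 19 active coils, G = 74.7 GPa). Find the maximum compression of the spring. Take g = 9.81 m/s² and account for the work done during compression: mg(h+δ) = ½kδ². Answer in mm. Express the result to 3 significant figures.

k = Gd⁴/(8D³N_a) = (74.7×10³)(8.0⁴)/(8·61.0³·19) = 8.8684 N/mm
W = mg = 6.5 × 9.81 = 63.765 N
½kδ² − Wδ − Wh = 0 → δ = (W + √(W² + 2kWh))/k
δ = (63.765 + √(4066 + 257866))/8.8684 = (63.765 + 511.79)/8.8684 = 64.9 mm

64.9 mm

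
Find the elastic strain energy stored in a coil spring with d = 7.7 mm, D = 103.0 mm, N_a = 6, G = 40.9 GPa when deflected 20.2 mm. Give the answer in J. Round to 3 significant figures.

0.559 J

k = Gd⁴/(8D³N_a) = (40.9×10³)(7.7⁴)/(8·103.0³·6) = 2.7412 N/mm
U = ½kδ² = 0.5 × 2.7412 × 20.2² = 559.25 N·mm = 0.55925 J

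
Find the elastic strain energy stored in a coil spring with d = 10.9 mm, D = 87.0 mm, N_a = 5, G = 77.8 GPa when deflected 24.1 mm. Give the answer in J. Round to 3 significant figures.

k = Gd⁴/(8D³N_a) = (77.8×10³)(10.9⁴)/(8·87.0³·5) = 41.693 N/mm
U = ½kδ² = 0.5 × 41.693 × 24.1² = 12108 N·mm = 12.108 J

12.1 J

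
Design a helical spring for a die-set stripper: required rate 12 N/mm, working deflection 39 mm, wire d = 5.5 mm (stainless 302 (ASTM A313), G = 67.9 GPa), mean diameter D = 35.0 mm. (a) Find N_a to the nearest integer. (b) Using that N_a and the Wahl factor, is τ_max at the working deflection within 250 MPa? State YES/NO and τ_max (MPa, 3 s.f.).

(a) 15 coils; (b) NO, τ_max = 312 MPa

N_a = Gd⁴/(8D³k) = (67.9×10³)(5.5⁴)/(8·35.0³·12) = 15.1 → N_a = 15
Actual rate k = Gd⁴/(8D³·15) = 12.076 N/mm
Working load F = kδ = 12.076·39 = 470.98 N
C = 35.0/5.5 = 6.3636; K_W = (4C−1)/(4C−4)+0.615/C = 1.2365
τ_max = K_W·8FD/(πd³) = 1.2365·252.3 = 311.96 MPa
τ_max > 250 MPa → exceeds allowable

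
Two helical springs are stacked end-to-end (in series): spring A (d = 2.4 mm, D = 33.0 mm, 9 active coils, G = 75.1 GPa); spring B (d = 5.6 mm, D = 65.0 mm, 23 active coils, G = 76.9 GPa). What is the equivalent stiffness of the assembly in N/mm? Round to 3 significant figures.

k_A = Gd⁴/(8D³N_a) = (75.1×10³)(2.4⁴)/(8·33.0³·9) = 0.96297 N/mm
k_B = Gd⁴/(8D³N_a) = (76.9×10³)(5.6⁴)/(8·65.0³·23) = 1.4967 N/mm
Series: 1/k_eq = 1/0.96297 + 1/1.4967 = 1.7066; k_eq = 0.58595 N/mm

0.586 N/mm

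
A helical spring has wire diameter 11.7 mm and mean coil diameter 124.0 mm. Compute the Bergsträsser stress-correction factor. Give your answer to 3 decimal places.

C = D/d = 124.0/11.7 = 10.5983
K_B = (4C+2)/(4C−3) = 44.393/39.393 = 1.1269

1.127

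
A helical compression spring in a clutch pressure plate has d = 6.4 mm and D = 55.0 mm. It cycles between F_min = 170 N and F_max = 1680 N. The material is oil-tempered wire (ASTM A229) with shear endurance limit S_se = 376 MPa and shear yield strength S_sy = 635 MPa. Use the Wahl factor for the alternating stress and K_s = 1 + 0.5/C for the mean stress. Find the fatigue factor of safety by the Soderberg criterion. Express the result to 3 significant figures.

C = D/d = 55.0/6.4 = 8.5938; K_W = (4C−1)/(4C−4)+0.615/C = 1.1703; K_s = 1+0.5/C = 1.0582
F_a = (F_max−F_min)/2 = 755 N; F_m = (F_max+F_min)/2 = 925 N
τ_a = K_W·8F_aD/(πd³) = 1.1703 × 403.38 = 472.08 MPa
τ_m = K_s·8F_mD/(πd³) = 1.0582 × 494.2 = 522.96 MPa
Soderberg: 1/n_f = τ_a/S_se + τ_m/S_sy = 472.08/376 + 522.96/635 = 1.25554 + 0.82355 = 2.0791
n_f = 1/2.0791 = 0.481

0.481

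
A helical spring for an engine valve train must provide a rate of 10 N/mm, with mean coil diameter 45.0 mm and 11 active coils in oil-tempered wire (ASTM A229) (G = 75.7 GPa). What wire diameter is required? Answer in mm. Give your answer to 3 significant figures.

5.71 mm

d = (8D³N_a·k / G)^(1/4) = (8·45.0³·11·10 / (75.7×10³))^0.25
  = (1059.3)^0.25 = 5.7050 mm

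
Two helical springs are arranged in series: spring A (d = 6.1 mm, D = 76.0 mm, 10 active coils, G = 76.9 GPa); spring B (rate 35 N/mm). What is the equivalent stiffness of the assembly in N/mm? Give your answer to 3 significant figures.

2.79 N/mm

k_A = Gd⁴/(8D³N_a) = (76.9×10³)(6.1⁴)/(8·76.0³·10) = 3.0319 N/mm
Series: 1/k_eq = 1/3.0319 + 1/35 = 0.3584; k_eq = 2.7902 N/mm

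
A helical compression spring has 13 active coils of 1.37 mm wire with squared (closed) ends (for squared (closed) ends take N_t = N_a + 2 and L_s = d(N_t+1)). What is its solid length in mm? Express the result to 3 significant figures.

21.9 mm

squared (closed) ends: N_t = N_a + 2 = 13 + 2 = 15
L_s = d·(N_t+1) = 1.37 × 16 = 21.92 mm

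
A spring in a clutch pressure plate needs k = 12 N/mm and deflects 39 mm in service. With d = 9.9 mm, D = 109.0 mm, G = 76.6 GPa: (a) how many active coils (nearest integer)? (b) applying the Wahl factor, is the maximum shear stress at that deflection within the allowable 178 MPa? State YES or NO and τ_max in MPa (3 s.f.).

(a) 6 coils; (b) YES, τ_max = 149 MPa

N_a = Gd⁴/(8D³k) = (76.6×10³)(9.9⁴)/(8·109.0³·12) = 5.919 → N_a = 6
Actual rate k = Gd⁴/(8D³·6) = 11.837 N/mm
Working load F = kδ = 11.837·39 = 461.65 N
C = 109.0/9.9 = 11.0101; K_W = (4C−1)/(4C−4)+0.615/C = 1.1308
τ_max = K_W·8FD/(πd³) = 1.1308·132.06 = 149.33 MPa
τ_max ≤ 178 MPa → acceptable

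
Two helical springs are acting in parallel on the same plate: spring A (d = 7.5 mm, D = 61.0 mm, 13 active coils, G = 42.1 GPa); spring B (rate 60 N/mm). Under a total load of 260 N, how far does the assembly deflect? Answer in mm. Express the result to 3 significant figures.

k_A = Gd⁴/(8D³N_a) = (42.1×10³)(7.5⁴)/(8·61.0³·13) = 5.6429 N/mm
Parallel: k_eq = 5.6429 + 60 = 65.643 N/mm
δ = F/k_eq = 260/65.643 = 3.9608 mm

3.96 mm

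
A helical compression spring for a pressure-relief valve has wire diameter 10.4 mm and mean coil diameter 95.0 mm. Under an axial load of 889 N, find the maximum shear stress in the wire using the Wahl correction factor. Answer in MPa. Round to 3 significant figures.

222 MPa

Spring index C = D/d = 95.0/10.4 = 9.1346
K_W = (4C−1)/(4C−4) + 0.615/C = 35.538/32.538 + 0.0673 = 1.1595
τ₀ = 8FD/(πd³) = 8·889·95.0/(π·10.4³) = 675640/3533.9 = 191.19 MPa
τ_max = K·τ₀ = 1.1595 × 191.19 = 221.69 MPa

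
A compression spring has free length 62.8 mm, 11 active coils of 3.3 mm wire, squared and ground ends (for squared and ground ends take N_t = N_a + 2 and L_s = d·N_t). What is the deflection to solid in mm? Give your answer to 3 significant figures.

19.9 mm

N_t = 13; L_s = 3.3·13 = 42.9 mm
δ_solid = L₀ − L_s = 62.8 − 42.9 = 19.9 mm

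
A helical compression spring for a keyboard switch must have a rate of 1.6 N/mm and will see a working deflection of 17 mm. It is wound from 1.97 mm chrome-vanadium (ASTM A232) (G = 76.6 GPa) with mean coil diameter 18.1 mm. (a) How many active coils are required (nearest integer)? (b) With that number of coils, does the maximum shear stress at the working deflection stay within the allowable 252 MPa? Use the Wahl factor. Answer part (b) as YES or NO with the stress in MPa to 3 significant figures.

N_a = Gd⁴/(8D³k) = (76.6×10³)(1.97⁴)/(8·18.1³·1.6) = 15.2 → N_a = 15
Actual rate k = Gd⁴/(8D³·15) = 1.6213 N/mm
Working load F = kδ = 1.6213·17 = 27.563 N
C = 18.1/1.97 = 9.1878; K_W = (4C−1)/(4C−4)+0.615/C = 1.1585
τ_max = K_W·8FD/(πd³) = 1.1585·166.17 = 192.51 MPa
τ_max ≤ 252 MPa → acceptable

(a) 15 coils; (b) YES, τ_max = 193 MPa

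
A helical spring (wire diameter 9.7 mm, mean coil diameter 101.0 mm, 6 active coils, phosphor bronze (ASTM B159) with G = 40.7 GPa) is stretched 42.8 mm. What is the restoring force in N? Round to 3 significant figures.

312 N

k = Gd⁴/(8D³N_a) = (40.7×10³)(9.7⁴)/(8·101.0³·6) = 7.2858 N/mm
F = k·δ = 7.2858 × 42.8 = 311.83 N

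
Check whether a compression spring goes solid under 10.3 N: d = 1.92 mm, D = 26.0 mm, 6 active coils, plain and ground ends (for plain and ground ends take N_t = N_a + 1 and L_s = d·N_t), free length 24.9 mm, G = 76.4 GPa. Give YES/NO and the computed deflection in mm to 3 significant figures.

NO, δ = 8.37 mm

k = Gd⁴/(8D³N_a) = (76.4×10³)(1.92⁴)/(8·26.0³·6) = 1.2307 N/mm
N_t = 7; L_s = 1.92·7 = 13.44 mm; δ_solid = L₀ − L_s = 24.9 − 13.44 = 11.46 mm
δ = F/k = 10.3/1.2307 = 8.3695 mm
δ < δ_solid → spring does not go solid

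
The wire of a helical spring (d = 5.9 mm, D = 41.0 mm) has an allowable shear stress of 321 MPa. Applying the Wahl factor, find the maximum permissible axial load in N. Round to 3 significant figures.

520 N

C = D/d = 41.0/5.9 = 6.9492
K_W = (4C−1)/(4C−4) + 0.615/C = 26.797/23.797 + 0.0885 = 1.2146
τ_max = K·8FD/(πd³) → F_max = τ_allow·πd³/(8DK)
F_max = 321·π·5.9³/(8·41.0·1.2146) = 2.0711e+05/398.38 = 519.89 N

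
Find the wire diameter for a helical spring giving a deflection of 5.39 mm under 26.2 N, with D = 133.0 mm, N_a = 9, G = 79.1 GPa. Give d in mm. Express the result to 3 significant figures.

Required rate k = F/δ = 26.2/5.39 = 4.8609 N/mm
d = (8D³N_a·k / G)^(1/4) = (8·133.0³·9·4.8609 / (79.1×10³))^0.25
  = (10409)^0.25 = 10.1008 mm

10.1 mm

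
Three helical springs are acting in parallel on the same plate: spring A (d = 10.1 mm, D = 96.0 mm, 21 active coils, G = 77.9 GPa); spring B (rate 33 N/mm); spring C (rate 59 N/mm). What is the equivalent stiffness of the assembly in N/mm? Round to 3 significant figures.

k_A = Gd⁴/(8D³N_a) = (77.9×10³)(10.1⁴)/(8·96.0³·21) = 5.4538 N/mm
Parallel: k_eq = 5.4538 + 33 + 59 = 97.454 N/mm

97.5 N/mm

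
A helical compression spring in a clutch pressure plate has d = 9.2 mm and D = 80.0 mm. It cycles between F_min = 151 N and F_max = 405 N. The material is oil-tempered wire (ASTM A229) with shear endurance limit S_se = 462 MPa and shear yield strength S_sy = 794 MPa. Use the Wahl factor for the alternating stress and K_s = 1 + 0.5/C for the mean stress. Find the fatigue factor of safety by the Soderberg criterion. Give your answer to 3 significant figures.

5.53

C = D/d = 80.0/9.2 = 8.6957; K_W = (4C−1)/(4C−4)+0.615/C = 1.1682; K_s = 1+0.5/C = 1.0575
F_a = (F_max−F_min)/2 = 127 N; F_m = (F_max+F_min)/2 = 278 N
τ_a = K_W·8F_aD/(πd³) = 1.1682 × 33.225 = 38.813 MPa
τ_m = K_s·8F_mD/(πd³) = 1.0575 × 72.73 = 76.912 MPa
Soderberg: 1/n_f = τ_a/S_se + τ_m/S_sy = 38.813/462 + 76.912/794 = 0.08401 + 0.09687 = 0.18088
n_f = 1/0.18088 = 5.529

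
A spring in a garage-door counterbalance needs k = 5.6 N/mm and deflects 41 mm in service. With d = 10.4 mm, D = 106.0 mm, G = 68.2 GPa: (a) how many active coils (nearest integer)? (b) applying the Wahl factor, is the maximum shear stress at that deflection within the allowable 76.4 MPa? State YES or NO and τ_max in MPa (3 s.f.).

(a) 15 coils; (b) YES, τ_max = 62.7 MPa

N_a = Gd⁴/(8D³k) = (68.2×10³)(10.4⁴)/(8·106.0³·5.6) = 14.95 → N_a = 15
Actual rate k = Gd⁴/(8D³·15) = 5.5824 N/mm
Working load F = kδ = 5.5824·41 = 228.88 N
C = 106.0/10.4 = 10.1923; K_W = (4C−1)/(4C−4)+0.615/C = 1.1419
τ_max = K_W·8FD/(πd³) = 1.1419·54.922 = 62.717 MPa
τ_max ≤ 76.4 MPa → acceptable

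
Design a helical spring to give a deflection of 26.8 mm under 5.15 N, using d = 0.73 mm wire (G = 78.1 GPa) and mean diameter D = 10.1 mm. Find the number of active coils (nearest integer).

Required rate k = F/δ = 5.15/26.8 = 0.19216 N/mm
N_a = Gd⁴/(8D³k) = (78.1×10³ × 0.73⁴)/(8 × 10.1³ × 0.19216)
    = 22179 / 1583.9 = 14 → 14 coils

14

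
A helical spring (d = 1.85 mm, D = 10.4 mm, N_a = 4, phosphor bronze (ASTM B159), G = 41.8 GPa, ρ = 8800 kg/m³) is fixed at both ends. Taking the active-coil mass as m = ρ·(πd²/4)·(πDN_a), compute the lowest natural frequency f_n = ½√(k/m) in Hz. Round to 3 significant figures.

1050 Hz

k = Gd⁴/(8D³N_a) = (41.8×10³)(1.85⁴)/(8·10.4³·4) = 13.602 N/mm = 13602 N/m
Wire length L = πDN_a = π·10.4·4 = 130.69 mm
m = ρ·(πd²/4)·L = 8800 × 2.688×10⁻⁶ m² × 0.13069 m = 0.0030914 kg
f_n = ½√(k/m) = 0.5·√(13602/0.0030914) = 0.5·√(4.4e+06) = 1048.8 Hz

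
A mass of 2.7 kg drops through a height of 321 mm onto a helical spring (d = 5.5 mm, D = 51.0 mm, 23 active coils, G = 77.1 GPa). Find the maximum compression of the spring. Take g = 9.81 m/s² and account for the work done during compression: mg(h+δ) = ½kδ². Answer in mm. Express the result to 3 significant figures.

86.4 mm

k = Gd⁴/(8D³N_a) = (77.1×10³)(5.5⁴)/(8·51.0³·23) = 2.8905 N/mm
W = mg = 2.7 × 9.81 = 26.487 N
½kδ² − Wδ − Wh = 0 → δ = (W + √(W² + 2kWh))/k
δ = (26.487 + √(701.56 + 49152.4))/2.8905 = (26.487 + 223.28)/2.8905 = 86.409 mm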